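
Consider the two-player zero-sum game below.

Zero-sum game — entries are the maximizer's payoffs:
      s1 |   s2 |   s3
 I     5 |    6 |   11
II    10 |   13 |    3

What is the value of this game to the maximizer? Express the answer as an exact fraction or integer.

95/13

Column s2 is strictly dominated by s1 for the minimizer (it gives the maximizer more in every row).
The remaining 2×2 game on (I, II) × (s1, s3) has no saddle point. Let the maximizer play I with probability p; indifference gives 5p + 10(1−p) = 11p + 3(1−p), so p = 7/13.
Similarly the minimizer's optimal q on s1 is 8/13, and the value is 5·(8/13) + (11)·(5/13) = 95/13.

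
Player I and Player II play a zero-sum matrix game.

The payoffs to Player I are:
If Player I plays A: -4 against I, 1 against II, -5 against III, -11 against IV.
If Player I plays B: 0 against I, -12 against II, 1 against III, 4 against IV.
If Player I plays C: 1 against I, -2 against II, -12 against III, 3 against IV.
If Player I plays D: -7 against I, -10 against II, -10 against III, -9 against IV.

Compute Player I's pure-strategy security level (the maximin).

The worst-case payoff for each row is A: -11, B: -12, C: -12, D: -10.
The best of these is -10.

-10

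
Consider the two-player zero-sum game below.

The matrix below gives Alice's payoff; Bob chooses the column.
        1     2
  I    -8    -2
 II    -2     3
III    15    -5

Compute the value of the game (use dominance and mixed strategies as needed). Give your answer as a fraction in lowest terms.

Row I is strictly dominated by row II, so Alice never plays it.
The remaining 2×2 game on (II, III) × (1, 2) has no saddle point. Let Alice play II with probability p; indifference gives −2p + 15(1−p) = 3p − 5(1−p), so p = 4/5.
Similarly Bob's optimal q on 1 is 8/25, and the value is -2·(8/25) + (3)·(17/25) = 7/5.

7/5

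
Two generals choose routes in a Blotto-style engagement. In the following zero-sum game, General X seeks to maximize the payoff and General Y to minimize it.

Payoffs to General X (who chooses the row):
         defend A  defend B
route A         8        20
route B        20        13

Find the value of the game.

296/19

Row minima are 8 and 13, so General X's maximin is 13; column maxima are 20 and 20, so General Y's minimax is 20. These differ, so the equilibrium is in mixed strategies.
Let General X play route A with probability p. General Y is indifferent when 8p + 20(1−p) = 20p + 13(1−p), giving p = 7/19.
Let General Y play defend A with probability q. General X is indifferent when 8q + 20(1−q) = 20q + 13(1−q), giving q = 7/19.
The value is 8·(7/19) + (20)·(12/19) = 296/19.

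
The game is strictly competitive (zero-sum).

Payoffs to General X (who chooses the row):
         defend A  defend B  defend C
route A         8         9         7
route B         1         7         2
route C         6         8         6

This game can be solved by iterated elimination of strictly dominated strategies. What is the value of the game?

7

Row route C is strictly dominated by row route A (8>6, 9>8, 7>6); eliminate route C.
Column defend B is strictly dominated by defend A for General Y (8<9, 1<7); eliminate defend B.
Row route B is strictly dominated by row route A (8>1, 7>2); eliminate route B.
Column defend A is strictly dominated by defend C for General Y (7<8); eliminate defend A.
Only (route A, defend C) remains, with payoff 7.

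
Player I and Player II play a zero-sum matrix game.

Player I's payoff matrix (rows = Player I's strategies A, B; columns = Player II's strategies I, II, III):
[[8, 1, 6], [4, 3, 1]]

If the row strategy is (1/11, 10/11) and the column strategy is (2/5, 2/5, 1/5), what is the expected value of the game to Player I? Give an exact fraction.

Against (2/5, 2/5, 1/5), each row's expected payoff is A: 24/5; B: 3.
Taking the (1/11, 10/11)-weighted average: (1/11)·(24/5) + (10/11)·(3) = 174/55.

174/55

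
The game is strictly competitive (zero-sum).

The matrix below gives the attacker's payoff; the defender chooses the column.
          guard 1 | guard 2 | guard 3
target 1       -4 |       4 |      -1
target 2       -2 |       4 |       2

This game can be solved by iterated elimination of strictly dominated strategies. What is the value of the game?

-2

Column guard 2 is strictly dominated by guard 1 for the defender (-4<4, -2<4); eliminate guard 2.
Row target 1 is strictly dominated by row target 2 (-2>-4, 2>-1); eliminate target 1.
Column guard 3 is strictly dominated by guard 1 for the defender (-2<2); eliminate guard 3.
Only (target 2, guard 1) remains, with payoff -2.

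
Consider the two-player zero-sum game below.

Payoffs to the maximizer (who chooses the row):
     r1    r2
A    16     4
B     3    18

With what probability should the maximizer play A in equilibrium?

5/9

Row minima are 4 and 3, so the maximizer's maximin is 4; column maxima are 16 and 18, so the minimizer's minimax is 16. These differ, so the equilibrium is in mixed strategies.
Let the maximizer play A with probability p. The minimizer is indifferent when 16p + 3(1−p) = 4p + 18(1−p), giving p = 5/9.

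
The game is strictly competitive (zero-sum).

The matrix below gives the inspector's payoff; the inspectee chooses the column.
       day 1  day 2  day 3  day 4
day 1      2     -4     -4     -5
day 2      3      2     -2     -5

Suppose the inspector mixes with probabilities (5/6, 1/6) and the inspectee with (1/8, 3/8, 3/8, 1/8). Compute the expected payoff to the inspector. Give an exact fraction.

-137/48

Against (1/8, 3/8, 3/8, 1/8), each row's expected payoff is day 1: -27/8; day 2: -1/4.
Taking the (5/6, 1/6)-weighted average: (5/6)·(-27/8) + (1/6)·(-1/4) = -137/48.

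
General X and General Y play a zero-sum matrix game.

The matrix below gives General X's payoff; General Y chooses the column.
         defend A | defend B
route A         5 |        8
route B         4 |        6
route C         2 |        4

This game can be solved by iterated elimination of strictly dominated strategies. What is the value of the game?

Column defend B is strictly dominated by defend A for General Y (5<8, 4<6, 2<4); eliminate defend B.
Row route B is strictly dominated by row route A (5>4); eliminate route B.
Row route C is strictly dominated by row route A (5>2); eliminate route C.
Only (route A, defend A) remains, with payoff 5.

5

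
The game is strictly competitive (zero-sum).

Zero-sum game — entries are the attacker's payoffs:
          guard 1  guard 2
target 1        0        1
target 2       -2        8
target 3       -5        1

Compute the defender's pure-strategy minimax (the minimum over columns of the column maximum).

0

The worst case (largest entry) in each column is guard 1: 0, guard 2: 8.
The best (smallest) of these is 0.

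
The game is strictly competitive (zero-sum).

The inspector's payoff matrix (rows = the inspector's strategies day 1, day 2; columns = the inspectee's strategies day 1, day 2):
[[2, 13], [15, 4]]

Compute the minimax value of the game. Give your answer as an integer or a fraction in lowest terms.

Row minima are 2 and 4, so the inspector's maximin is 4; column maxima are 15 and 13, so the inspectee's minimax is 13. These differ, so the equilibrium is in mixed strategies.
Let the inspector play day 1 with probability p. The inspectee is indifferent when 2p + 15(1−p) = 13p + 4(1−p), giving p = 1/2.
Let the inspectee play day 1 with probability q. The inspector is indifferent when 2q + 13(1−q) = 15q + 4(1−q), giving q = 9/22.
The value is 2·(9/22) + (13)·(13/22) = 17/2.

17/2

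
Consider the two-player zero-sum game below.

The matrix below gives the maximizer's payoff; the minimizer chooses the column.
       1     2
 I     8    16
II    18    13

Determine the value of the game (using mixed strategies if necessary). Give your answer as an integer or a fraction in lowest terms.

184/13

Row minima are 8 and 13, so the maximizer's maximin is 13; column maxima are 18 and 16, so the minimizer's minimax is 16. These differ, so the equilibrium is in mixed strategies.
Let the maximizer play I with probability p. The minimizer is indifferent when 8p + 18(1−p) = 16p + 13(1−p), giving p = 5/13.
Let the minimizer play 1 with probability q. The maximizer is indifferent when 8q + 16(1−q) = 18q + 13(1−q), giving q = 3/13.
The value is 8·(3/13) + (16)·(10/13) = 184/13.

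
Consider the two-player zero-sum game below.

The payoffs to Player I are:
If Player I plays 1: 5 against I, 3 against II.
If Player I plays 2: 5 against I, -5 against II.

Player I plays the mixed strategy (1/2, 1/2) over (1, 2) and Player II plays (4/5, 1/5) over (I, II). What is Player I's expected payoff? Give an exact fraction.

Against (4/5, 1/5), each row's expected payoff is 1: 23/5; 2: 3.
Taking the (1/2, 1/2)-weighted average: (1/2)·(23/5) + (1/2)·(3) = 19/5.

19/5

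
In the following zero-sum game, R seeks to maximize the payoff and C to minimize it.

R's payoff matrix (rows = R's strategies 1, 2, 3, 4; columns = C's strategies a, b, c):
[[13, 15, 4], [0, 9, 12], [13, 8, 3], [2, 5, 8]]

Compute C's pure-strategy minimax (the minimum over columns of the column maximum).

The worst case (largest entry) in each column is a: 13, b: 15, c: 12.
The best (smallest) of these is 12.

12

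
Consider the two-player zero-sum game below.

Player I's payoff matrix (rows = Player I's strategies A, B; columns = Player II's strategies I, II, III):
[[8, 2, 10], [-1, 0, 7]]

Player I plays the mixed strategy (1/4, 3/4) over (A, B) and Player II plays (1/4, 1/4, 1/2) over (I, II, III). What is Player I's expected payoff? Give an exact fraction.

69/16

Against (1/4, 1/4, 1/2), each row's expected payoff is A: 15/2; B: 13/4.
Taking the (1/4, 3/4)-weighted average: (1/4)·(15/2) + (3/4)·(13/4) = 69/16.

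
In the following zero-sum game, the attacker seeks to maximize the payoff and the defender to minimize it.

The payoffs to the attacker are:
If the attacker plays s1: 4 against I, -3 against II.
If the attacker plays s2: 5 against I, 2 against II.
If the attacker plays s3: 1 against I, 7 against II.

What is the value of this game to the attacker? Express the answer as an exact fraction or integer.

11/3

Row s1 is strictly dominated by row s2, so the attacker never plays it.
The remaining 2×2 game on (s2, s3) × (I, II) has no saddle point. Let the attacker play s2 with probability p; indifference gives 5p + (1−p) = 2p + 7(1−p), so p = 2/3.
Similarly the defender's optimal q on I is 5/9, and the value is 5·(5/9) + (2)·(4/9) = 11/3.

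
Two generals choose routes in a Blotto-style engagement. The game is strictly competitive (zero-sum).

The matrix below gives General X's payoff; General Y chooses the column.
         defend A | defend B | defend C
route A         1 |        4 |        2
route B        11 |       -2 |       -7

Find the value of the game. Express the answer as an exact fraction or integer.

29/19

Column defend B is strictly dominated by defend C for General Y (it gives General X more in every row).
The remaining 2×2 game on (route A, route B) × (defend A, defend C) has no saddle point. Let General X play route A with probability p; indifference gives p + 11(1−p) = 2p − 7(1−p), so p = 18/19.
Similarly General Y's optimal q on defend A is 9/19, and the value is 1·(9/19) + (2)·(10/19) = 29/19.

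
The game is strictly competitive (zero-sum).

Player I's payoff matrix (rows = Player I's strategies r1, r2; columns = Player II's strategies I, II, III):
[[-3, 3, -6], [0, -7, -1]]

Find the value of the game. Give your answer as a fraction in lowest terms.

-3

Column I is strictly dominated by III for Player II (it gives Player I more in every row).
The remaining 2×2 game on (r1, r2) × (II, III) has no saddle point. Let Player I play r1 with probability p; indifference gives 3p − 7(1−p) = −6p − (1−p), so p = 2/5.
Similarly Player II's optimal q on II is 1/3, and the value is 3·(1/3) + (-6)·(2/3) = -3.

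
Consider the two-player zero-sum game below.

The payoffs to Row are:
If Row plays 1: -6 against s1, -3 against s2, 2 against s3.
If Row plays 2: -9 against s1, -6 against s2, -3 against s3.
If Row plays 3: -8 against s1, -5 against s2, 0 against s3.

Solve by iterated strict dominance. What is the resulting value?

Column s2 is strictly dominated by s1 for Column (-6<-3, -9<-6, -8<-5); eliminate s2.
Row 2 is strictly dominated by row 1 (-6>-9, 2>-3); eliminate 2.
Column s3 is strictly dominated by s1 for Column (-6<2, -8<0); eliminate s3.
Row 3 is strictly dominated by row 1 (-6>-8); eliminate 3.
Only (1, s1) remains, with payoff -6.

-6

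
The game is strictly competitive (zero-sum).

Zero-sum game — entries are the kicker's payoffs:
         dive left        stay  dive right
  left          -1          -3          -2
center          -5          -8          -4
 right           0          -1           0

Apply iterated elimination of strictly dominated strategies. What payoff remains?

-1

Row left is strictly dominated by row right (0>-1, -1>-3, 0>-2); eliminate left.
Row center is strictly dominated by row right (0>-5, -1>-8, 0>-4); eliminate center.
Column dive left is strictly dominated by stay for the goalkeeper (-1<0); eliminate dive left.
Column dive right is strictly dominated by stay for the goalkeeper (-1<0); eliminate dive right.
Only (right, stay) remains, with payoff -1.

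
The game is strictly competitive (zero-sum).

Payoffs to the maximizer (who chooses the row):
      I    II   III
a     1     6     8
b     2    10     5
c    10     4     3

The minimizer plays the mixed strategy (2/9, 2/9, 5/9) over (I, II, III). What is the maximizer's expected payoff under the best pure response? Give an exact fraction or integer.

a: (1)·(2/9) + (6)·(2/9) + (8)·(5/9) = 6.
b: (2)·(2/9) + (10)·(2/9) + (5)·(5/9) = 49/9.
c: (10)·(2/9) + (4)·(2/9) + (3)·(5/9) = 43/9.
The best pure response is a with expected payoff 6.

6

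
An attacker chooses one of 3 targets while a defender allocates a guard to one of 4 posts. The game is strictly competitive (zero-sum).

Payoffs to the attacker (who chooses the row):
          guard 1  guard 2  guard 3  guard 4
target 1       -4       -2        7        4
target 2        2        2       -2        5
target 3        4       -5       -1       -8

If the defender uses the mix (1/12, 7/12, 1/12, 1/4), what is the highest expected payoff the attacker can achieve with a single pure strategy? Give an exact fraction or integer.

29/12

target 1: (-4)·(1/12) + (-2)·(7/12) + (7)·(1/12) + (4)·(1/4) = 1/12.
target 2: (2)·(1/12) + (2)·(7/12) + (-2)·(1/12) + (5)·(1/4) = 29/12.
target 3: (4)·(1/12) + (-5)·(7/12) + (-1)·(1/12) + (-8)·(1/4) = -14/3.
The best pure response is target 2 with expected payoff 29/12.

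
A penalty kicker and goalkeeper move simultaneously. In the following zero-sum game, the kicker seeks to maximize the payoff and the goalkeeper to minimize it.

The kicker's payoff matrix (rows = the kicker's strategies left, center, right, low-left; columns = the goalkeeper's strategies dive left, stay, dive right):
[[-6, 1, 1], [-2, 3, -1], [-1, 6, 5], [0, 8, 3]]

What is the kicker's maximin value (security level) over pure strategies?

0

The worst-case payoff for each row is left: -6, center: -2, right: -1, low-left: 0.
The best of these is 0.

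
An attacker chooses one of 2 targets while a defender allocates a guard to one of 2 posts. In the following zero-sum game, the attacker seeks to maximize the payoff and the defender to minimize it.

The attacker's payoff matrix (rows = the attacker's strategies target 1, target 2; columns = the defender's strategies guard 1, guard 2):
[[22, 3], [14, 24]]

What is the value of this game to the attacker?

486/29

Row minima are 3 and 14, so the attacker's maximin is 14; column maxima are 22 and 24, so the defender's minimax is 22. These differ, so the equilibrium is in mixed strategies.
Let the attacker play target 1 with probability p. The defender is indifferent when 22p + 14(1−p) = 3p + 24(1−p), giving p = 10/29.
Let the defender play guard 1 with probability q. The attacker is indifferent when 22q + 3(1−q) = 14q + 24(1−q), giving q = 21/29.
The value is 22·(21/29) + (3)·(8/29) = 486/29.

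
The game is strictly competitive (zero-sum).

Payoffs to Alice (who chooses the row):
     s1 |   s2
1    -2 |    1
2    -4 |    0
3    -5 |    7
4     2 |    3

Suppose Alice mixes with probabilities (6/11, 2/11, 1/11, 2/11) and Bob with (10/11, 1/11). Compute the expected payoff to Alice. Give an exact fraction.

-191/121

Against (10/11, 1/11), each row's expected payoff is 1: -19/11; 2: -40/11; 3: -43/11; 4: 23/11.
Taking the (6/11, 2/11, 1/11, 2/11)-weighted average: (6/11)·(-19/11) + (2/11)·(-40/11) + (1/11)·(-43/11) + (2/11)·(23/11) = -191/121.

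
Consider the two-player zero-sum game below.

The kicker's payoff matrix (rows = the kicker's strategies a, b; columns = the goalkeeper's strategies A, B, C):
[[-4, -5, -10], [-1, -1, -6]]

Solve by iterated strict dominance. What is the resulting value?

Column B is strictly dominated by C for the goalkeeper (-10<-5, -6<-1); eliminate B.
Row a is strictly dominated by row b (-1>-4, -6>-10); eliminate a.
Column A is strictly dominated by C for the goalkeeper (-6<-1); eliminate A.
Only (b, C) remains, with payoff -6.

-6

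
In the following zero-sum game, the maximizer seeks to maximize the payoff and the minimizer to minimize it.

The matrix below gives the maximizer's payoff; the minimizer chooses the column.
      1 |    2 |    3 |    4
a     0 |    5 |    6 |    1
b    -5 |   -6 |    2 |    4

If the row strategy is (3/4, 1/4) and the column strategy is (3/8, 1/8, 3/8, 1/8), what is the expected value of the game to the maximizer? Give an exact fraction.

Against (3/8, 1/8, 3/8, 1/8), each row's expected payoff is a: 3; b: -11/8.
Taking the (3/4, 1/4)-weighted average: (3/4)·(3) + (1/4)·(-11/8) = 61/32.

61/32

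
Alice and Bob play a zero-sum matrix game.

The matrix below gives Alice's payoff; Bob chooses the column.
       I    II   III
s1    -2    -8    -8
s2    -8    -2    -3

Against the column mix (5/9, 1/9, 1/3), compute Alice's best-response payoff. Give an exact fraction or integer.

s1: (-2)·(5/9) + (-8)·(1/9) + (-8)·(1/3) = -14/3.
s2: (-8)·(5/9) + (-2)·(1/9) + (-3)·(1/3) = -17/3.
The best pure response is s1 with expected payoff -14/3.

-14/3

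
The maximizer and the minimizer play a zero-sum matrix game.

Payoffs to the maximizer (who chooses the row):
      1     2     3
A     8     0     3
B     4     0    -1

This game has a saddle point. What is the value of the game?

0

Row minima: 0, -1 → the maximizer's maximin is 0.
Column maxima: 8, 0, 3 → the minimizer's minimax is 0.
They coincide at (A, 2), so the value is 0.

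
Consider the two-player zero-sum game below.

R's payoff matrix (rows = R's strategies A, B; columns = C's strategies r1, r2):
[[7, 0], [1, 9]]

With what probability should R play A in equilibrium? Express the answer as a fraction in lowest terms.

8/15

Row minima are 0 and 1, so R's maximin is 1; column maxima are 7 and 9, so C's minimax is 7. These differ, so the equilibrium is in mixed strategies.
Let R play A with probability p. C is indifferent when 7p + (1−p) = 9(1−p), giving p = 8/15.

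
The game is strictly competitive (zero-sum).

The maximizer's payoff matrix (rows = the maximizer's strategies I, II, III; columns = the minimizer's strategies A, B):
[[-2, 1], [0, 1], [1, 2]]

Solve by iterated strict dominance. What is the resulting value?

1

Column B is strictly dominated by A for the minimizer (-2<1, 0<1, 1<2); eliminate B.
Row II is strictly dominated by row III (1>0); eliminate II.
Row I is strictly dominated by row III (1>-2); eliminate I.
Only (III, A) remains, with payoff 1.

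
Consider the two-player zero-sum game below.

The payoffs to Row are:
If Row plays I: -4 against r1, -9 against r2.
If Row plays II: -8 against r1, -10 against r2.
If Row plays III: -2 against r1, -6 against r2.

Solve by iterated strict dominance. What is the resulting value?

Column r1 is strictly dominated by r2 for Column (-9<-4, -10<-8, -6<-2); eliminate r1.
Row I is strictly dominated by row III (-6>-9); eliminate I.
Row II is strictly dominated by row III (-6>-10); eliminate II.
Only (III, r2) remains, with payoff -6.

-6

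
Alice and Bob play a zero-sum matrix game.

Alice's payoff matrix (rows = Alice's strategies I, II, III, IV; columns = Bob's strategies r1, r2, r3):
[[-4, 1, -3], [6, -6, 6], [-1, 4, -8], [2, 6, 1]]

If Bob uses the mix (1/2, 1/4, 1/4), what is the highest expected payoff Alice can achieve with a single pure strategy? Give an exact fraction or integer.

I: (-4)·(1/2) + (1)·(1/4) + (-3)·(1/4) = -5/2.
II: (6)·(1/2) + (-6)·(1/4) + (6)·(1/4) = 3.
III: (-1)·(1/2) + (4)·(1/4) + (-8)·(1/4) = -3/2.
IV: (2)·(1/2) + (6)·(1/4) + (1)·(1/4) = 11/4.
The best pure response is II with expected payoff 3.

3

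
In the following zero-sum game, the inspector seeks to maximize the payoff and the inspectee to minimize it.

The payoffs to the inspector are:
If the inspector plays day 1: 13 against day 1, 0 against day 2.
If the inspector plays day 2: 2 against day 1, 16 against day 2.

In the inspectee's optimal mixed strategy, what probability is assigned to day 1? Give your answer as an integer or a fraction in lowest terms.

16/27

Row minima are 0 and 2, so the inspector's maximin is 2; column maxima are 13 and 16, so the inspectee's minimax is 13. These differ, so the equilibrium is in mixed strategies.
Let the inspectee play day 1 with probability q. The inspector is indifferent when 13q = 2q + 16(1−q), giving q = 16/27.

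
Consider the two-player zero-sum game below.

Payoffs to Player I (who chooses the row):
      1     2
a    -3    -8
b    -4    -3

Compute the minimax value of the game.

-23/6

Row minima are -8 and -4, so Player I's maximin is -4; column maxima are -3 and -3, so Player II's minimax is -3. These differ, so the equilibrium is in mixed strategies.
Let Player I play a with probability p. Player II is indifferent when −3p − 4(1−p) = −8p − 3(1−p), giving p = 1/6.
Let Player II play 1 with probability q. Player I is indifferent when −3q − 8(1−q) = −4q − 3(1−q), giving q = 5/6.
The value is -3·(5/6) + (-8)·(1/6) = -23/6.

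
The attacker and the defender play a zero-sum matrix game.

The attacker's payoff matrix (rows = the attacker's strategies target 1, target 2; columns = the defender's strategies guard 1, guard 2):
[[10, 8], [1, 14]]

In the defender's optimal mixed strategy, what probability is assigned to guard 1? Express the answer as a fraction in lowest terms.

Row minima are 8 and 1, so the attacker's maximin is 8; column maxima are 10 and 14, so the defender's minimax is 10. These differ, so the equilibrium is in mixed strategies.
Let the defender play guard 1 with probability q. The attacker is indifferent when 10q + 8(1−q) = q + 14(1−q), giving q = 2/5.

2/5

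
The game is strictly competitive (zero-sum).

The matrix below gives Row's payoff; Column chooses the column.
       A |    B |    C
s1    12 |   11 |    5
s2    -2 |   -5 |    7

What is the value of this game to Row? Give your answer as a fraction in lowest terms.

Column A is strictly dominated by B for Column (it gives Row more in every row).
The remaining 2×2 game on (s1, s2) × (B, C) has no saddle point. Let Row play s1 with probability p; indifference gives 11p − 5(1−p) = 5p + 7(1−p), so p = 2/3.
Similarly Column's optimal q on B is 1/9, and the value is 11·(1/9) + (5)·(8/9) = 17/3.

17/3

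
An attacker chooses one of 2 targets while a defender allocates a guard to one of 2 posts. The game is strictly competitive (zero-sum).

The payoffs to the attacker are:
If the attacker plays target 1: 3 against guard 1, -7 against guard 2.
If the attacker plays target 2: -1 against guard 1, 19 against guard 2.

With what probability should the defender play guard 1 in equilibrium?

Row minima are -7 and -1, so the attacker's maximin is -1; column maxima are 3 and 19, so the defender's minimax is 3. These differ, so the equilibrium is in mixed strategies.
Let the defender play guard 1 with probability q. The attacker is indifferent when 3q − 7(1−q) = −q + 19(1−q), giving q = 13/15.

13/15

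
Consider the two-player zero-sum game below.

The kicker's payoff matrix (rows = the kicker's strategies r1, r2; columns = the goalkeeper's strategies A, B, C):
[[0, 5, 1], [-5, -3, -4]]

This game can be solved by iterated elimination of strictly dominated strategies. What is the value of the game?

Column B is strictly dominated by A for the goalkeeper (0<5, -5<-3); eliminate B.
Column C is strictly dominated by A for the goalkeeper (0<1, -5<-4); eliminate C.
Row r2 is strictly dominated by row r1 (0>-5); eliminate r2.
Only (r1, A) remains, with payoff 0.

0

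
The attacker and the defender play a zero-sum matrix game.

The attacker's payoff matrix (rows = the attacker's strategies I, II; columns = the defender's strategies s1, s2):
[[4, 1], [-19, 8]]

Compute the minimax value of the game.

17/10

Row minima are 1 and -19, so the attacker's maximin is 1; column maxima are 4 and 8, so the defender's minimax is 4. These differ, so the equilibrium is in mixed strategies.
Let the attacker play I with probability p. The defender is indifferent when 4p − 19(1−p) = p + 8(1−p), giving p = 9/10.
Let the defender play s1 with probability q. The attacker is indifferent when 4q + (1−q) = −19q + 8(1−q), giving q = 7/30.
The value is 4·(7/30) + (1)·(23/30) = 17/10.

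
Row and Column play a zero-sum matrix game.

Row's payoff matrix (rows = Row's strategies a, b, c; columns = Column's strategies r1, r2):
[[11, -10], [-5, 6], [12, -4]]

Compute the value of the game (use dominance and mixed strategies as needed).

52/27

Row a is strictly dominated by row c, so Row never plays it.
The remaining 2×2 game on (b, c) × (r1, r2) has no saddle point. Let Row play b with probability p; indifference gives −5p + 12(1−p) = 6p − 4(1−p), so p = 16/27.
Similarly Column's optimal q on r1 is 10/27, and the value is -5·(10/27) + (6)·(17/27) = 52/27.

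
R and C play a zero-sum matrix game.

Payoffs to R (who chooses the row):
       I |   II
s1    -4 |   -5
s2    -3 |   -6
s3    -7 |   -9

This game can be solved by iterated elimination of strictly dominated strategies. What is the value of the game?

Column I is strictly dominated by II for C (-5<-4, -6<-3, -9<-7); eliminate I.
Row s3 is strictly dominated by row s1 (-5>-9); eliminate s3.
Row s2 is strictly dominated by row s1 (-5>-6); eliminate s2.
Only (s1, II) remains, with payoff -5.

-5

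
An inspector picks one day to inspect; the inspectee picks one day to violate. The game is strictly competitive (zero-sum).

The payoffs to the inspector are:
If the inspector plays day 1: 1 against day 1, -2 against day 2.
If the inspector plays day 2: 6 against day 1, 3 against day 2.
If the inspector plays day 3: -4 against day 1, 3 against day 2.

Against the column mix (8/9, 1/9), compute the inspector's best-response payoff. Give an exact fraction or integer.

day 1: (1)·(8/9) + (-2)·(1/9) = 2/3.
day 2: (6)·(8/9) + (3)·(1/9) = 17/3.
day 3: (-4)·(8/9) + (3)·(1/9) = -29/9.
The best pure response is day 2 with expected payoff 17/3.

17/3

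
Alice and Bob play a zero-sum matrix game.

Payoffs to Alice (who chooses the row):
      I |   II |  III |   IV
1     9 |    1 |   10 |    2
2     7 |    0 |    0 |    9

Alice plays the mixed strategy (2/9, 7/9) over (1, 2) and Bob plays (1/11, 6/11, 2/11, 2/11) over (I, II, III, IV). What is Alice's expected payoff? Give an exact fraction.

Against (1/11, 6/11, 2/11, 2/11), each row's expected payoff is 1: 39/11; 2: 25/11.
Taking the (2/9, 7/9)-weighted average: (2/9)·(39/11) + (7/9)·(25/11) = 23/9.

23/9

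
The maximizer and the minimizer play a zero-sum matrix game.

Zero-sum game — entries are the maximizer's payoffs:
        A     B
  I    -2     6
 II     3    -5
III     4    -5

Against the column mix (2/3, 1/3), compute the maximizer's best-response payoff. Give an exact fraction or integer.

I: (-2)·(2/3) + (6)·(1/3) = 2/3.
II: (3)·(2/3) + (-5)·(1/3) = 1/3.
III: (4)·(2/3) + (-5)·(1/3) = 1.
The best pure response is III with expected payoff 1.

1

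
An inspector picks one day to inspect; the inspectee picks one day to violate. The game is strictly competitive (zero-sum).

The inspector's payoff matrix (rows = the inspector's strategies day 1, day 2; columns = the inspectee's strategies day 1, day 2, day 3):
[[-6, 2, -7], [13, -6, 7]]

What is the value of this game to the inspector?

-14/11

Column day 1 is strictly dominated by day 3 for the inspectee (it gives the inspector more in every row).
The remaining 2×2 game on (day 1, day 2) × (day 2, day 3) has no saddle point. Let the inspector play day 1 with probability p; indifference gives 2p − 6(1−p) = −7p + 7(1−p), so p = 13/22.
Similarly the inspectee's optimal q on day 2 is 7/11, and the value is 2·(7/11) + (-7)·(4/11) = -14/11.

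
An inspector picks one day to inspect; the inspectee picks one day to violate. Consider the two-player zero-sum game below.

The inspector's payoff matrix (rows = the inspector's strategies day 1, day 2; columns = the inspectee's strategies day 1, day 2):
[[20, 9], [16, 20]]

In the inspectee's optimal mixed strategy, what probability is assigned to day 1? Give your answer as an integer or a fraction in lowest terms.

Row minima are 9 and 16, so the inspector's maximin is 16; column maxima are 20 and 20, so the inspectee's minimax is 20. These differ, so the equilibrium is in mixed strategies.
Let the inspectee play day 1 with probability q. The inspector is indifferent when 20q + 9(1−q) = 16q + 20(1−q), giving q = 11/15.

11/15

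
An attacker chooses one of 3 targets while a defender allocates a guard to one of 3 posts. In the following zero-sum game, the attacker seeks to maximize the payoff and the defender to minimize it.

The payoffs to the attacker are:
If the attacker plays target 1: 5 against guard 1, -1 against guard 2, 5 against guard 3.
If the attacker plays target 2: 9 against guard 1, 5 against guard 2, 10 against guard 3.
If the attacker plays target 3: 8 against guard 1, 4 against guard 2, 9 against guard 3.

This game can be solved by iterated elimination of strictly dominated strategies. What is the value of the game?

5

Row target 1 is strictly dominated by row target 2 (9>5, 5>-1, 10>5); eliminate target 1.
Row target 3 is strictly dominated by row target 2 (9>8, 5>4, 10>9); eliminate target 3.
Column guard 3 is strictly dominated by guard 1 for the defender (9<10); eliminate guard 3.
Column guard 1 is strictly dominated by guard 2 for the defender (5<9); eliminate guard 1.
Only (target 2, guard 2) remains, with payoff 5.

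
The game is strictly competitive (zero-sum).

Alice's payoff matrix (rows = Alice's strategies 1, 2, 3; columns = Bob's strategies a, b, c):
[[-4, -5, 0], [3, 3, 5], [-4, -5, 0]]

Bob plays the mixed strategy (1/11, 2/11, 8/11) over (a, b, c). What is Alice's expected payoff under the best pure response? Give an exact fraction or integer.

1: (-4)·(1/11) + (-5)·(2/11) + (0)·(8/11) = -14/11.
2: (3)·(1/11) + (3)·(2/11) + (5)·(8/11) = 49/11.
3: (-4)·(1/11) + (-5)·(2/11) + (0)·(8/11) = -14/11.
The best pure response is 2 with expected payoff 49/11.

49/11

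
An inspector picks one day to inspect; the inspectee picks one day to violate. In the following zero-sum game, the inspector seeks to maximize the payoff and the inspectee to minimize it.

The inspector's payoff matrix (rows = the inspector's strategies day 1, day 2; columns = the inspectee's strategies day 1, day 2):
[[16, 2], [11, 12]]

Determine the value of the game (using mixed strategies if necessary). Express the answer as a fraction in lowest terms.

34/3

Row minima are 2 and 11, so the inspector's maximin is 11; column maxima are 16 and 12, so the inspectee's minimax is 12. These differ, so the equilibrium is in mixed strategies.
Let the inspector play day 1 with probability p. The inspectee is indifferent when 16p + 11(1−p) = 2p + 12(1−p), giving p = 1/15.
Let the inspectee play day 1 with probability q. The inspector is indifferent when 16q + 2(1−q) = 11q + 12(1−q), giving q = 2/3.
The value is 16·(2/3) + (2)·(1/3) = 34/3.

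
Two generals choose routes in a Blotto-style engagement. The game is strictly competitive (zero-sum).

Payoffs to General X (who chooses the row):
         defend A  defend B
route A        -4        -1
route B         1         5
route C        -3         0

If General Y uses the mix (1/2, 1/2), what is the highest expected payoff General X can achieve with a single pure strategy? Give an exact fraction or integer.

3

route A: (-4)·(1/2) + (-1)·(1/2) = -5/2.
route B: (1)·(1/2) + (5)·(1/2) = 3.
route C: (-3)·(1/2) + (0)·(1/2) = -3/2.
The best pure response is route B with expected payoff 3.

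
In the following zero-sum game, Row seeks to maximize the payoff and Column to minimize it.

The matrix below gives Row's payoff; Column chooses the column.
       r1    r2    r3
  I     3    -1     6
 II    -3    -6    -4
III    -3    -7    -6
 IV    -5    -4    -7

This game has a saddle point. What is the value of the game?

-1

Row minima: -1, -6, -7, -7 → Row's maximin is -1.
Column maxima: 3, -1, 6 → Column's minimax is -1.
They coincide at (I, r2), so the value is -1.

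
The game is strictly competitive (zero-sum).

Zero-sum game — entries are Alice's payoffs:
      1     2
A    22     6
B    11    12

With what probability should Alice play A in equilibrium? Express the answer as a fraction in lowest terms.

1/17

Row minima are 6 and 11, so Alice's maximin is 11; column maxima are 22 and 12, so Bob's minimax is 12. These differ, so the equilibrium is in mixed strategies.
Let Alice play A with probability p. Bob is indifferent when 22p + 11(1−p) = 6p + 12(1−p), giving p = 1/17.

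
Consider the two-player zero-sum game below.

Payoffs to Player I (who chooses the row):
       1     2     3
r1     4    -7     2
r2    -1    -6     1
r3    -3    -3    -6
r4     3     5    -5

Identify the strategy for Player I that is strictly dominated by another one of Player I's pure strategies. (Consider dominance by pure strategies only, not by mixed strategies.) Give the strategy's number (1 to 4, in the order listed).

Compare r3 with r4: 3 > -3, 5 > -3, -5 > -6.
So r4 strictly dominates r3 for Player I; r3 is strictly dominated.

3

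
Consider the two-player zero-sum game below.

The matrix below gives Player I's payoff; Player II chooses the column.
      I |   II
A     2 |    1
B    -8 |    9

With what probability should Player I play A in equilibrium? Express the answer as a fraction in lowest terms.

17/18

Row minima are 1 and -8, so Player I's maximin is 1; column maxima are 2 and 9, so Player II's minimax is 2. These differ, so the equilibrium is in mixed strategies.
Let Player I play A with probability p. Player II is indifferent when 2p − 8(1−p) = p + 9(1−p), giving p = 17/18.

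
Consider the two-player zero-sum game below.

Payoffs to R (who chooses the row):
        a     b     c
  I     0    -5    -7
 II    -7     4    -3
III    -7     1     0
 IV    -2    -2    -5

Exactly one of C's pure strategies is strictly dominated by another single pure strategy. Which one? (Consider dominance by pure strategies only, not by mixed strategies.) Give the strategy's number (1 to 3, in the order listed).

C prefers columns that give R less. Compare b with c: -7 < -5, -3 < 4, 0 < 1, -5 < -2.
So c strictly dominates b for C; b is strictly dominated.

2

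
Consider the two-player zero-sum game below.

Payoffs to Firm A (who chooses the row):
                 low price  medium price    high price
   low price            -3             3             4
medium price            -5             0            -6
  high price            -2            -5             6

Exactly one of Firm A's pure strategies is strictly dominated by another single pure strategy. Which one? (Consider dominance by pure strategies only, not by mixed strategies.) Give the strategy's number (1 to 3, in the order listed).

2

Compare medium price with low price: -3 > -5, 3 > 0, 4 > -6.
So low price strictly dominates medium price for Firm A; medium price is strictly dominated.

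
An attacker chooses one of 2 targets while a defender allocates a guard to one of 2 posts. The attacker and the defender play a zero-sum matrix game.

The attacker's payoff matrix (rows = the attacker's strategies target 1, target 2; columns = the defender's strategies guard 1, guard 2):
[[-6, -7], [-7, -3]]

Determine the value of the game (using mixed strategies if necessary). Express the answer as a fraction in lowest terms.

Row minima are -7 and -7, so the attacker's maximin is -7; column maxima are -6 and -3, so the defender's minimax is -6. These differ, so the equilibrium is in mixed strategies.
Let the attacker play target 1 with probability p. The defender is indifferent when −6p − 7(1−p) = −7p − 3(1−p), giving p = 4/5.
Let the defender play guard 1 with probability q. The attacker is indifferent when −6q − 7(1−q) = −7q − 3(1−q), giving q = 4/5.
The value is -6·(4/5) + (-7)·(1/5) = -31/5.

-31/5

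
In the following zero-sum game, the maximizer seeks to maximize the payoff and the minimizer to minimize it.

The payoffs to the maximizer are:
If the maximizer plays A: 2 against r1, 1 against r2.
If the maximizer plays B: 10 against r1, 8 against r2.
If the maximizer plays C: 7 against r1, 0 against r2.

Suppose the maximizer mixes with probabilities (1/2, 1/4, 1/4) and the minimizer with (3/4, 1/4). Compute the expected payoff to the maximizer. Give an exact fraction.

73/16

Against (3/4, 1/4), each row's expected payoff is A: 7/4; B: 19/2; C: 21/4.
Taking the (1/2, 1/4, 1/4)-weighted average: (1/2)·(7/4) + (1/4)·(19/2) + (1/4)·(21/4) = 73/16.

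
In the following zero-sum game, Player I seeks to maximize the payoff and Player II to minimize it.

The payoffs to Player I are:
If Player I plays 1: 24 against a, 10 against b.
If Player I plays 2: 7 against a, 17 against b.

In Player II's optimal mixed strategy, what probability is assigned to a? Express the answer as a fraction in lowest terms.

7/24

Row minima are 10 and 7, so Player I's maximin is 10; column maxima are 24 and 17, so Player II's minimax is 17. These differ, so the equilibrium is in mixed strategies.
Let Player II play a with probability q. Player I is indifferent when 24q + 10(1−q) = 7q + 17(1−q), giving q = 7/24.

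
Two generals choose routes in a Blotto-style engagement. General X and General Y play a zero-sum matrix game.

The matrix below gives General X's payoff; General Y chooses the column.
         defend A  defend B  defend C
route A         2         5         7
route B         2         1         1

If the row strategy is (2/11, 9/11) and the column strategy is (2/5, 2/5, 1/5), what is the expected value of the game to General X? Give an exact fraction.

Against (2/5, 2/5, 1/5), each row's expected payoff is route A: 21/5; route B: 7/5.
Taking the (2/11, 9/11)-weighted average: (2/11)·(21/5) + (9/11)·(7/5) = 21/11.

21/11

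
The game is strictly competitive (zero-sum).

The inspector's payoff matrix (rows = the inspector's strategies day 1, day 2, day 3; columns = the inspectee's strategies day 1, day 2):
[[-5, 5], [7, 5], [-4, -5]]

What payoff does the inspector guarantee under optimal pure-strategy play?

5

Row minima: -5, 5, -5 → the inspector's maximin is 5.
Column maxima: 7, 5 → the inspectee's minimax is 5.
They coincide at (day 2, day 2), so the value is 5.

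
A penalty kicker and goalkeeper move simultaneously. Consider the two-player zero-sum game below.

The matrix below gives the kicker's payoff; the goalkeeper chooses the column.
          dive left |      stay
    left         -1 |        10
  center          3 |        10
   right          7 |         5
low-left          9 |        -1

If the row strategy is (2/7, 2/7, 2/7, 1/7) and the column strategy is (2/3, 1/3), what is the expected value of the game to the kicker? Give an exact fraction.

Against (2/3, 1/3), each row's expected payoff is left: 8/3; center: 16/3; right: 19/3; low-left: 17/3.
Taking the (2/7, 2/7, 2/7, 1/7)-weighted average: (2/7)·(8/3) + (2/7)·(16/3) + (2/7)·(19/3) + (1/7)·(17/3) = 103/21.

103/21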